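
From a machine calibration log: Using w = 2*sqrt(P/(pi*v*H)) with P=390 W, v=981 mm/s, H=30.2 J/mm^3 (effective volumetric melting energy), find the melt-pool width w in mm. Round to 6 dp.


w = 2*sqrt(390/(pi*981*30.2)) = 0.129464 mm


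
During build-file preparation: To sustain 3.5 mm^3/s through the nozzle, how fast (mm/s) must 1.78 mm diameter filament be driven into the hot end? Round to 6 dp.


A = pi*(1.78/2)^2 = 2.488456
v = 3.5 / 2.488456 = 1.406495 mm/s


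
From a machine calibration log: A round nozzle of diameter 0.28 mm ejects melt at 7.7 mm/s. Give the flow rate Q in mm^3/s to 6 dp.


A = pi*(0.28/2)^2 = 0.06157522 mm^2
Q = 0.06157522 * 7.7 = 0.474129 mm^3/s


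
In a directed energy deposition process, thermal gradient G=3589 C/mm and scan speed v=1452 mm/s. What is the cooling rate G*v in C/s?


CR = 3589 * 1452 = 5211228 C/s


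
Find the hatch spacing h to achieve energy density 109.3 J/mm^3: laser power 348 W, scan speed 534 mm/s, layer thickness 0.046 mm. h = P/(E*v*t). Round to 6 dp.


h = 348 / (109.3*534*0.046) = 0.129616 mm


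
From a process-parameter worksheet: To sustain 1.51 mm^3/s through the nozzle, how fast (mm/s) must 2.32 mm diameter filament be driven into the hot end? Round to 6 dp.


A = pi*(2.32/2)^2 = 4.227327
v = 1.51 / 4.227327 = 0.3572 mm/s


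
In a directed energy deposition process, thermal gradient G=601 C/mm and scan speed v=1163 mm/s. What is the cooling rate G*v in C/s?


CR = 601 * 1163 = 698963 C/s


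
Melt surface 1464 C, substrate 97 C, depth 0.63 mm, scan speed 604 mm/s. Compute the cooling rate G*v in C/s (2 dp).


G = (1464-97)/0.63 = 2169.84126984 C/mm
CR = 2169.84126984 * 604 = 1310584.13 C/s


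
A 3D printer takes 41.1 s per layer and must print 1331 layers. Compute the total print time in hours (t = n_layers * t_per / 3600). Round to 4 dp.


t = 1331 * 41.1 / 3600 = 15.1956 hrs


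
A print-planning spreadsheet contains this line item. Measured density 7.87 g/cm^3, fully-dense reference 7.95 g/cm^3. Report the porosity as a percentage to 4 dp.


Porosity = (1-7.87/7.95)*100 = 1.0063 %


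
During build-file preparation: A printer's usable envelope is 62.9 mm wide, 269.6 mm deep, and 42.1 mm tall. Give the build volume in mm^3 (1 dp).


V = 62.9 * 269.6 * 42.1 = 713925.1 mm^3


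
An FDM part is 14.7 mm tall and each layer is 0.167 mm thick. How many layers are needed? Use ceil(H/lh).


Layers = ceil(14.7/0.167) = 89


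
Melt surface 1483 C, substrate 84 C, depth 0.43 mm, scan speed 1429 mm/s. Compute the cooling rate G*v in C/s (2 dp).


G = (1483-84)/0.43 = 3253.48837209 C/mm
CR = 3253.48837209 * 1429 = 4649234.88 C/s


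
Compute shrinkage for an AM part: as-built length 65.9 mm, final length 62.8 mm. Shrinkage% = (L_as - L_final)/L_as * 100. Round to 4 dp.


Shrinkage = ((65.9-62.8)/65.9)*100 = 4.7041 %


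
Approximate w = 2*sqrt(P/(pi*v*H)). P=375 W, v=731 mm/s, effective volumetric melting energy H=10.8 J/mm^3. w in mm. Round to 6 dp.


w = 2*sqrt(375/(pi*731*10.8)) = 0.245924 mm


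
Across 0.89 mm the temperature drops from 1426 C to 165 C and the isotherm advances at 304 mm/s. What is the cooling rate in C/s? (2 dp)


G = (1426-165)/0.89 = 1416.85393258 C/mm
CR = 1416.85393258 * 304 = 430723.6 C/s


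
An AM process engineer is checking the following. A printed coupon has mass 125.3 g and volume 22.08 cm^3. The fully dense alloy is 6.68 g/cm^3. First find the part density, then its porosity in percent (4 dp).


rho_part = 125.3 / 22.08 = 5.67481884 g/cm^3
Porosity = (1 - 5.67481884/6.68)*100 = 15.0476 %


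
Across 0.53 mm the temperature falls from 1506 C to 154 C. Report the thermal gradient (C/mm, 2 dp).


G = (1506-154)/0.53 = 2550.94 C/mm


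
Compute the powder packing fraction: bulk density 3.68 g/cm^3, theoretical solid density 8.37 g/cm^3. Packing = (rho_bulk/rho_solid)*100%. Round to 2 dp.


Packing = (3.68/8.37)*100 = 43.97 %


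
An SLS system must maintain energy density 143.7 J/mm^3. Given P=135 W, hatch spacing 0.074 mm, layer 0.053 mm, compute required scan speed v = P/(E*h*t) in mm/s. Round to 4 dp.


v = 135 / (143.7*0.074*0.053) = 239.5352 mm/s


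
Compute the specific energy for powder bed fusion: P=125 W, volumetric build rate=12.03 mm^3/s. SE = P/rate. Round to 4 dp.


SE = 125 / 12.03 = 10.3907 J/mm^3


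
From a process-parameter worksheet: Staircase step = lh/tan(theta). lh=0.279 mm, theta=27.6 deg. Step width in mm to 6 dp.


step = 0.279 / tan(27.6) = 0.533678 mm


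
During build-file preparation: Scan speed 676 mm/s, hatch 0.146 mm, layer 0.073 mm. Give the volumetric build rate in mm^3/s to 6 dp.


Rate = 676 * 0.146 * 0.073 = 7.204808 mm^3/s


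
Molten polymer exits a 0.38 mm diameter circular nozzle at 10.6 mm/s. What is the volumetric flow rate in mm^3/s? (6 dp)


A = pi*(0.38/2)^2 = 0.11341149 mm^2
Q = 0.11341149 * 10.6 = 1.202162 mm^3/s


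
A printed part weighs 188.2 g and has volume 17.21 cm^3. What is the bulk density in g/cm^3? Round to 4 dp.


rho = 188.2 / 17.21 = 10.9355 g/cm^3


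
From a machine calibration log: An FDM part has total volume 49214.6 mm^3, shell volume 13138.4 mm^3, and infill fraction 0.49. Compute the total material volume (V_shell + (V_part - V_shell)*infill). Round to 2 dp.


V_infill = (49214.6 - 13138.4) * 0.49 = 17677.34
V_total = 13138.4 + 17677.34 = 30815.74 mm^3


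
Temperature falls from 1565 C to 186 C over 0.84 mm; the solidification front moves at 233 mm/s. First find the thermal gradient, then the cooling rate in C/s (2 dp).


G = (1565-186)/0.84 = 1641.66666667 C/mm
CR = 1641.66666667 * 233 = 382508.33 C/s


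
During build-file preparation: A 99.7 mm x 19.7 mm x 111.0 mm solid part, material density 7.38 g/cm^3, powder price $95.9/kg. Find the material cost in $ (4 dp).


V = 99.7 * 19.7 * 111.0 = 218013.99 mm^3 = 218.01399 cm^3
Mass = 218.01399 * 7.38 / 1000 = 1.60894325 kg
Cost = 1.60894325 * 95.9 = 154.2977 $


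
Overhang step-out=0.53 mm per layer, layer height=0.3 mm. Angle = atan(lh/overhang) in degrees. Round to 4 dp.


angle = atan(0.3/0.53) = 29.5115 degrees


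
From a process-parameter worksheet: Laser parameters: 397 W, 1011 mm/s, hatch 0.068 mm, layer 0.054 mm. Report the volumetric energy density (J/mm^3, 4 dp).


E = 397 / (1011*0.068*0.054) = 106.9391 J/mm^3


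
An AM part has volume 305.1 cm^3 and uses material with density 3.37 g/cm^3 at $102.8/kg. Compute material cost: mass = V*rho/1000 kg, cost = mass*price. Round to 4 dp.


Mass = 305.1*3.37/1000 = 1.028187 kg
Cost = 1.028187 * 102.8 = 105.6976 $


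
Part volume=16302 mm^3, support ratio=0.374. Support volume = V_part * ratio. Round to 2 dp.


V_support = 16302 * 0.374 = 6096.95 mm^3


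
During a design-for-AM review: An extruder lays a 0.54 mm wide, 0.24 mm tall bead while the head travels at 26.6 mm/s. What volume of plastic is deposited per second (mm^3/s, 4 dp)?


Rate = 0.54 * 0.24 * 26.6 = 3.4474 mm^3/s


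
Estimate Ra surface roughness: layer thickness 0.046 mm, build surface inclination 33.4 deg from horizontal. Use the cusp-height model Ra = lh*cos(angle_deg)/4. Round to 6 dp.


Ra = 0.046 * cos(33.4) / 4 = 0.009601 mm


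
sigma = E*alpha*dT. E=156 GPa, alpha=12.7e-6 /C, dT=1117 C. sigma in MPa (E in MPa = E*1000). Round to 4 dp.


sigma = 156*1000 * 12.7e-6 * 1117 = 2213.0004 MPa


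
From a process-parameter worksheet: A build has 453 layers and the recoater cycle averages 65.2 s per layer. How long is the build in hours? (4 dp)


t = 453 * 65.2 / 3600 = 8.2043 hrs


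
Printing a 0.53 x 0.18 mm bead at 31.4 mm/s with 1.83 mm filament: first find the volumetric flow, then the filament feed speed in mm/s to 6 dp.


Q = 0.53 * 0.18 * 31.4 = 2.99556 mm^3/s
A_fil = pi*(1.83/2)^2 = 2.63021991 mm^2
v_feed = 2.99556 / 2.63021991 = 1.138901 mm/s


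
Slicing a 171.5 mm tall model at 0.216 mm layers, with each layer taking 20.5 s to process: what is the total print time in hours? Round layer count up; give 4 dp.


Layers = ceil(171.5/0.216) = 794
t = 794 * 20.5 / 3600 = 4.5214 hrs


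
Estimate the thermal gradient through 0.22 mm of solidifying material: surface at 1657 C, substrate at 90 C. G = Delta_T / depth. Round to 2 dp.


G = (1657-90)/0.22 = 7122.73 C/mm


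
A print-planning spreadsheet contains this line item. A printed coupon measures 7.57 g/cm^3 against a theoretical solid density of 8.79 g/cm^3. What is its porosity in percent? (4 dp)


Porosity = (1-7.57/8.79)*100 = 13.8794 %


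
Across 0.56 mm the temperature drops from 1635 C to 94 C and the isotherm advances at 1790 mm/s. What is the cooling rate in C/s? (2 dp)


G = (1635-94)/0.56 = 2751.78571429 C/mm
CR = 2751.78571429 * 1790 = 4925696.43 C/s


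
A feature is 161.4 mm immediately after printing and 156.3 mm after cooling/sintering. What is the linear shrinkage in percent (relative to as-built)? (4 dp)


Shrinkage = ((161.4-156.3)/161.4)*100 = 3.1599 %


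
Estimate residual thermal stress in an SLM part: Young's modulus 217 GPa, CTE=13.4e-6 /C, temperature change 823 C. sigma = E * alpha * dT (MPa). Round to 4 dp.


sigma = 217*1000 * 13.4e-6 * 823 = 2393.1194 MPa


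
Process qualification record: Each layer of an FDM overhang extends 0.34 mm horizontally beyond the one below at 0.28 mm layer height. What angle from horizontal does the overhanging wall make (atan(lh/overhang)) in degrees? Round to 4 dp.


angle = atan(0.28/0.34) = 39.4725 degrees


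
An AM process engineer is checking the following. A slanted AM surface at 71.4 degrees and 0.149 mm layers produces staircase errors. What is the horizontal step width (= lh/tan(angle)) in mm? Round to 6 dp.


step = 0.149 / tan(71.4) = 0.050144 mm


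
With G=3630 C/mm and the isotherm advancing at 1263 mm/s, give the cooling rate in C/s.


CR = 3630 * 1263 = 4584690 C/s


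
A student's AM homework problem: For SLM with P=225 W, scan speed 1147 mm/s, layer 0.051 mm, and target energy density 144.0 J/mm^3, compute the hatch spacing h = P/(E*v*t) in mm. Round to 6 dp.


h = 225 / (144.0*1147*0.051) = 0.026711 mm


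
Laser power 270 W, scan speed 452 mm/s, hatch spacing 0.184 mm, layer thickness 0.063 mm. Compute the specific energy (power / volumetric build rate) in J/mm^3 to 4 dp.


Build rate = 452 * 0.184 * 0.063 = 5.239584 mm^3/s
SE = 270 / 5.239584 = 51.5308 J/mm^3


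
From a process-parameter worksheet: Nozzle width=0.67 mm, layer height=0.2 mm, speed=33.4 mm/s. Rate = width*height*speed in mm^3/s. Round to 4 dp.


Rate = 0.67 * 0.2 * 33.4 = 4.4756 mm^3/s


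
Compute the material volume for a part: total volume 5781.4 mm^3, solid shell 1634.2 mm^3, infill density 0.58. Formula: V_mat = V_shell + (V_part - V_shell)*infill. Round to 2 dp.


V_infill = (5781.4 - 1634.2) * 0.58 = 2405.38
V_total = 1634.2 + 2405.38 = 4039.58 mm^3


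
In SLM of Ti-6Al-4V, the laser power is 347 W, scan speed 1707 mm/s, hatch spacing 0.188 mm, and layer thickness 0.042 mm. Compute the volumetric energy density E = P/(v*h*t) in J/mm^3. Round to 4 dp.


E = 347 / (1707*0.188*0.042) = 25.7448 J/mm^3


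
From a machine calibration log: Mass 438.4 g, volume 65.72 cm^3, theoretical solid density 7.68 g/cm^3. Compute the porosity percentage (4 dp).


rho_part = 438.4 / 65.72 = 6.67072428 g/cm^3
Porosity = (1 - 6.67072428/7.68)*100 = 13.1416 %


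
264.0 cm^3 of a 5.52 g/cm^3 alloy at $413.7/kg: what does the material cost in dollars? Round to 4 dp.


Mass = 264.0*5.52/1000 = 1.45728 kg
Cost = 1.45728 * 413.7 = 602.8767 $


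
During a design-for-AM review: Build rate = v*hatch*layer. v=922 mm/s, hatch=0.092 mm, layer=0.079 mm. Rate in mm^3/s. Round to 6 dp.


Rate = 922 * 0.092 * 0.079 = 6.701096 mm^3/s


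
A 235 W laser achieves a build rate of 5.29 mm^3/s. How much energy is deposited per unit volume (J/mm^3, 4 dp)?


SE = 235 / 5.29 = 44.4234 J/mm^3


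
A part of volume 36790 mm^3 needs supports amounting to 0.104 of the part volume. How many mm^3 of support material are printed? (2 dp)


V_support = 36790 * 0.104 = 3826.16 mm^3


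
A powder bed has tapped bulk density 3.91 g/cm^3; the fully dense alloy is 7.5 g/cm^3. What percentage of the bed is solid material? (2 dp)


Packing = (3.91/7.5)*100 = 52.13 %


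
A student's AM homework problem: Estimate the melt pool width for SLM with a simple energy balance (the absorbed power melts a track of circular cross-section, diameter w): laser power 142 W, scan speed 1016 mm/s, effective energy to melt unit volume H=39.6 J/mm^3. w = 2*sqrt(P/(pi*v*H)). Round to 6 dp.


w = 2*sqrt(142/(pi*1016*39.6)) = 0.067035 mm


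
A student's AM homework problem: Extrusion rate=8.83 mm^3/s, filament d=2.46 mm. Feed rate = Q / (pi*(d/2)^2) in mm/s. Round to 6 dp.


A = pi*(2.46/2)^2 = 4.752916
v = 8.83 / 4.752916 = 1.857807 mm/s


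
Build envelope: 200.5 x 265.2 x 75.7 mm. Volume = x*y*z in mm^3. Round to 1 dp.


V = 200.5 * 265.2 * 75.7 = 4025165.8 mm^3


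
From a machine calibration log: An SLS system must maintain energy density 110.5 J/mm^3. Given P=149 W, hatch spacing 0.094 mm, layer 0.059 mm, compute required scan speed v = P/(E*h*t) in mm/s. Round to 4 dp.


v = 149 / (110.5*0.094*0.059) = 243.1331 mm/s


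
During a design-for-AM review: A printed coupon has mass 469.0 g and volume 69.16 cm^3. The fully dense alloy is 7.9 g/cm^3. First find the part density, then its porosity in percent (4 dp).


rho_part = 469.0 / 69.16 = 6.78137652 g/cm^3
Porosity = (1 - 6.78137652/7.9)*100 = 14.1598 %


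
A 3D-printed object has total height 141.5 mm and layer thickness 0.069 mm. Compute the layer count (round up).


Layers = ceil(141.5/0.069) = 2051


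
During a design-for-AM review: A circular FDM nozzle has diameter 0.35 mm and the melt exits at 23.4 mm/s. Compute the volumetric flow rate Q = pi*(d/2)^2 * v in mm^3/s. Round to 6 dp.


A = pi*(0.35/2)^2 = 0.09621128 mm^2
Q = 0.09621128 * 23.4 = 2.251344 mm^3/s


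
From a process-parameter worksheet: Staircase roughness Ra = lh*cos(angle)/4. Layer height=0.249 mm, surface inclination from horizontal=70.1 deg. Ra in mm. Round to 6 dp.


Ra = 0.249 * cos(70.1) / 4 = 0.021189 mm


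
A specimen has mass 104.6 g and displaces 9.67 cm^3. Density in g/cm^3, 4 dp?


rho = 104.6 / 9.67 = 10.817 g/cm^3


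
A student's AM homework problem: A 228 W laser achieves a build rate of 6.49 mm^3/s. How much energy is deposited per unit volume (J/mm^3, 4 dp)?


SE = 228 / 6.49 = 35.131 J/mm^3


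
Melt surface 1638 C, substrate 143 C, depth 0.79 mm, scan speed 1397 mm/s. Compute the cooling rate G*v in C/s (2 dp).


G = (1638-143)/0.79 = 1892.40506329 C/mm
CR = 1892.40506329 * 1397 = 2643689.87 C/s


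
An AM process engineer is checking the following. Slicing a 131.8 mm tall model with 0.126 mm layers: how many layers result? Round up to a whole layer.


Layers = ceil(131.8/0.126) = 1047


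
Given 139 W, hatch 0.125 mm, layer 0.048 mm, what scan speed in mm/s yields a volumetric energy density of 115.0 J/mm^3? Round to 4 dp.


v = 139 / (115.0*0.125*0.048) = 201.4493 mm/s


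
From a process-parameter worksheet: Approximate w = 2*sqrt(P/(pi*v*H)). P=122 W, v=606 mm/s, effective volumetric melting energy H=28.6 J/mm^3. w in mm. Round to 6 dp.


w = 2*sqrt(122/(pi*606*28.6)) = 0.094671 mm


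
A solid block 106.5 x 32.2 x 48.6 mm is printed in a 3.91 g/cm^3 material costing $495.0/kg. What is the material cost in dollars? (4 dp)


V = 106.5 * 32.2 * 48.6 = 166663.98 mm^3 = 166.66398 cm^3
Mass = 166.66398 * 3.91 / 1000 = 0.65165616 kg
Cost = 0.65165616 * 495.0 = 322.5698 $


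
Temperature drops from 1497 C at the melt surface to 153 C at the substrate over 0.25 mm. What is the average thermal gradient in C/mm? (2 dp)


G = (1497-153)/0.25 = 5376.0 C/mm


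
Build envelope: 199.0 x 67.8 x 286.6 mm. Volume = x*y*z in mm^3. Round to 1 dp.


V = 199.0 * 67.8 * 286.6 = 3866864.5 mm^3


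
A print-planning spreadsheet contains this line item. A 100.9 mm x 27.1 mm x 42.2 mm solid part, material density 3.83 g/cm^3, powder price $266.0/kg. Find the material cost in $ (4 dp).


V = 100.9 * 27.1 * 42.2 = 115391.258 mm^3 = 115.391258 cm^3
Mass = 115.391258 * 3.83 / 1000 = 0.44194852 kg
Cost = 0.44194852 * 266.0 = 117.5583 $


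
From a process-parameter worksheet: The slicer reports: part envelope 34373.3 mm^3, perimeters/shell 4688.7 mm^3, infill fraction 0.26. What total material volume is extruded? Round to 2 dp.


V_infill = (34373.3 - 4688.7) * 0.26 = 7718.0
V_total = 4688.7 + 7718.0 = 12406.7 mm^3


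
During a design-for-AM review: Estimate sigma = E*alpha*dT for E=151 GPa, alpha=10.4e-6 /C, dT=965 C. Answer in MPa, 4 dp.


sigma = 151*1000 * 10.4e-6 * 965 = 1515.436 MPa


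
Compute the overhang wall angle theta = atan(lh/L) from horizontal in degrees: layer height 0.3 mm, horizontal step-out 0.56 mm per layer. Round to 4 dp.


angle = atan(0.3/0.56) = 28.1786 degrees


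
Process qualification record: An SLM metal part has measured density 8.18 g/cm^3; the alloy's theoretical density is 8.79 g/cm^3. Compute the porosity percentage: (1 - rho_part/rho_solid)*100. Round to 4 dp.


Porosity = (1-8.18/8.79)*100 = 6.9397 %


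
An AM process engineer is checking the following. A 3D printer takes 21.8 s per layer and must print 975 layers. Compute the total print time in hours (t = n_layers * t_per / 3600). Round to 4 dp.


t = 975 * 21.8 / 3600 = 5.9042 hrs


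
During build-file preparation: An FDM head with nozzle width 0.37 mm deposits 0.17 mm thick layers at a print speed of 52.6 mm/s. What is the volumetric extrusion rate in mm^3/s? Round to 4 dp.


Rate = 0.37 * 0.17 * 52.6 = 3.3085 mm^3/s


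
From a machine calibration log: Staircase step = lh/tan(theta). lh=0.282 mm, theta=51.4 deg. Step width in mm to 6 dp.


step = 0.282 / tan(51.4) = 0.225118 mm


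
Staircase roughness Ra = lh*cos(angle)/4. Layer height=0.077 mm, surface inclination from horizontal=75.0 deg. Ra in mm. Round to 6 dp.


Ra = 0.077 * cos(75.0) / 4 = 0.004982 mm


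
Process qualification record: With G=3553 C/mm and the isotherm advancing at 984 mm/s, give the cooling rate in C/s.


CR = 3553 * 984 = 3496152 C/s


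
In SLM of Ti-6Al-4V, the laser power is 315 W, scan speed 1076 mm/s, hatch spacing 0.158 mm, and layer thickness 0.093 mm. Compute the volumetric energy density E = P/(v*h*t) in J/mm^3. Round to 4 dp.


E = 315 / (1076*0.158*0.093) = 19.9232 J/mm^3


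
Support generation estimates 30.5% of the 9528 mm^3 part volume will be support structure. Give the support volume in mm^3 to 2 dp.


V_support = 9528 * 0.305 = 2906.04 mm^3


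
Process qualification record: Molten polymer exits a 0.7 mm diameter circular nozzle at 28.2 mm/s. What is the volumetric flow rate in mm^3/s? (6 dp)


A = pi*(0.7/2)^2 = 0.3848451 mm^2
Q = 0.3848451 * 28.2 = 10.852632 mm^3/s


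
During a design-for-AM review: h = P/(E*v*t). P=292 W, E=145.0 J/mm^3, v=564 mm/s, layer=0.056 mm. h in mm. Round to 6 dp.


h = 292 / (145.0*564*0.056) = 0.06376 mm


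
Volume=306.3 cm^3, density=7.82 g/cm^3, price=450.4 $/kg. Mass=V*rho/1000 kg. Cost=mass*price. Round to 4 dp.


Mass = 306.3*7.82/1000 = 2.395266 kg
Cost = 2.395266 * 450.4 = 1078.8278 $


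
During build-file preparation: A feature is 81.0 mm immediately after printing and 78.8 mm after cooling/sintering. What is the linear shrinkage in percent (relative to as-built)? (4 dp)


Shrinkage = ((81.0-78.8)/81.0)*100 = 2.716 %


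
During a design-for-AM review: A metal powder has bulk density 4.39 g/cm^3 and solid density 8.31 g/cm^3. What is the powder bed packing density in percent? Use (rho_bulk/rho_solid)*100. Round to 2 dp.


Packing = (4.39/8.31)*100 = 52.83 %


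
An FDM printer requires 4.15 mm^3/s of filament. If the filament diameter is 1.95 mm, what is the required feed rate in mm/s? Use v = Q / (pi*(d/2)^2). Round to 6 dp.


A = pi*(1.95/2)^2 = 2.986477
v = 4.15 / 2.986477 = 1.389597 mm/s


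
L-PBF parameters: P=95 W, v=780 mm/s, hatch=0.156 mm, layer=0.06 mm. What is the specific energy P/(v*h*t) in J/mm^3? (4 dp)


Build rate = 780 * 0.156 * 0.06 = 7.3008 mm^3/s
SE = 95 / 7.3008 = 13.0123 J/mm^3


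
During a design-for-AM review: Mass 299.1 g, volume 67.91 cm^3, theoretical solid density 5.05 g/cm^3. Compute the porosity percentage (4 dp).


rho_part = 299.1 / 67.91 = 4.40435871 g/cm^3
Porosity = (1 - 4.40435871/5.05)*100 = 12.785 %


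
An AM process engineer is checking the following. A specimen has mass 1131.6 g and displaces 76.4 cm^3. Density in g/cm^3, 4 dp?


rho = 1131.6 / 76.4 = 14.8115 g/cm^3


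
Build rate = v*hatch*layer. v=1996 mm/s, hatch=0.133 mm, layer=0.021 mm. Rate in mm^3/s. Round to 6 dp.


Rate = 1996 * 0.133 * 0.021 = 5.574828 mm^3/s


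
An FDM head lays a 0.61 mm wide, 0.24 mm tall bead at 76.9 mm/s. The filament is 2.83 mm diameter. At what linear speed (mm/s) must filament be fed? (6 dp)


Q = 0.61 * 0.24 * 76.9 = 11.25816 mm^3/s
A_fil = pi*(2.83/2)^2 = 6.29017535 mm^2
v_feed = 11.25816 / 6.29017535 = 1.789801 mm/s


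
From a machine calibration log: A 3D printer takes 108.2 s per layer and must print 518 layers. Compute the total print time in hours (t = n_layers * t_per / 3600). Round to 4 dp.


t = 518 * 108.2 / 3600 = 15.5688 hrs


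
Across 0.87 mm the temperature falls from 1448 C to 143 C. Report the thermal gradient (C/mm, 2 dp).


G = (1448-143)/0.87 = 1500.0 C/mm


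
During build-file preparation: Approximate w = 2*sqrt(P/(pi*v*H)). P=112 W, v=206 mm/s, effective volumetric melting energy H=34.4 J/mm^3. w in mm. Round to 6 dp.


w = 2*sqrt(112/(pi*206*34.4)) = 0.141857 mm


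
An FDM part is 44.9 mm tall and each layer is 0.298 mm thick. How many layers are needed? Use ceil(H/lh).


Layers = ceil(44.9/0.298) = 151


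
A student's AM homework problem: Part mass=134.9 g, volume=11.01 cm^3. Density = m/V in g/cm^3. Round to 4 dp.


rho = 134.9 / 11.01 = 12.2525 g/cm^3


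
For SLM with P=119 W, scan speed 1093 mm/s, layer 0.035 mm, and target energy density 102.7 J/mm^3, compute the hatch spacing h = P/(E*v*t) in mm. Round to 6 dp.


h = 119 / (102.7*1093*0.035) = 0.030289 mm


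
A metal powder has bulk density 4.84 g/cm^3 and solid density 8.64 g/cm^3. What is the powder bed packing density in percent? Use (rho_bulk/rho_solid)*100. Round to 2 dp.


Packing = (4.84/8.64)*100 = 56.02 %


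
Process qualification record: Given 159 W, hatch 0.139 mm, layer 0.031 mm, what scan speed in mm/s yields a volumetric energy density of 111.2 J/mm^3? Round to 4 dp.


v = 159 / (111.2*0.139*0.031) = 331.8301 mm/s


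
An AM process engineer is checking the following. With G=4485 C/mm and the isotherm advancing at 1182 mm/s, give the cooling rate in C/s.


CR = 4485 * 1182 = 5301270 C/s


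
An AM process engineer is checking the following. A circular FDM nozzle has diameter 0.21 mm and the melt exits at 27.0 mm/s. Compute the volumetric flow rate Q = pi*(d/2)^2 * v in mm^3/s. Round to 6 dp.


A = pi*(0.21/2)^2 = 0.03463606 mm^2
Q = 0.03463606 * 27.0 = 0.935174 mm^3/s


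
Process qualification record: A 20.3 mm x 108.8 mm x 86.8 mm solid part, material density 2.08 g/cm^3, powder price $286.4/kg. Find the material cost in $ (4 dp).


V = 20.3 * 108.8 * 86.8 = 191709.952 mm^3 = 191.709952 cm^3
Mass = 191.709952 * 2.08 / 1000 = 0.3987567 kg
Cost = 0.3987567 * 286.4 = 114.2039 $


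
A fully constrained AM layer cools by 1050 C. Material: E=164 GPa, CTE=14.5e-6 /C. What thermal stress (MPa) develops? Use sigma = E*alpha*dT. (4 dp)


sigma = 164*1000 * 14.5e-6 * 1050 = 2496.9 MPa


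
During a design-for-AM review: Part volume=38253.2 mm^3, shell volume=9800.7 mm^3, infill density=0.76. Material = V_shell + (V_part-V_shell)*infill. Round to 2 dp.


V_infill = (38253.2 - 9800.7) * 0.76 = 21623.9
V_total = 9800.7 + 21623.9 = 31424.6 mm^3


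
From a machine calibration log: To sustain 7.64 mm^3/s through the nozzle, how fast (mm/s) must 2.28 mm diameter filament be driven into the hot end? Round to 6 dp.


A = pi*(2.28/2)^2 = 4.082814
v = 7.64 / 4.082814 = 1.871258 mm/s


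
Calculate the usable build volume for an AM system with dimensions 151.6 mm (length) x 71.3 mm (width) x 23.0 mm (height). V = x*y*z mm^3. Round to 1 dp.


V = 151.6 * 71.3 * 23.0 = 248608.8 mm^3


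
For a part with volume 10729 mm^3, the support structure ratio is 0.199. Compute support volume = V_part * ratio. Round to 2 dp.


V_support = 10729 * 0.199 = 2135.07 mm^3


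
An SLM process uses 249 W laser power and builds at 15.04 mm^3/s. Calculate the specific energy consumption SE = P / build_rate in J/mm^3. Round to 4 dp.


SE = 249 / 15.04 = 16.5559 J/mm^3


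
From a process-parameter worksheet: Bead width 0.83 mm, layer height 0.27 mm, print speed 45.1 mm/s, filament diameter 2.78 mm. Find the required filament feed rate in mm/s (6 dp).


Q = 0.83 * 0.27 * 45.1 = 10.10691 mm^3/s
A_fil = pi*(2.78/2)^2 = 6.06987117 mm^2
v_feed = 10.10691 / 6.06987117 = 1.665095 mm/s


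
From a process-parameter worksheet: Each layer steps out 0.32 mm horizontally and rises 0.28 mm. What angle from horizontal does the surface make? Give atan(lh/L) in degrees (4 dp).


angle = atan(0.28/0.32) = 41.1859 degrees


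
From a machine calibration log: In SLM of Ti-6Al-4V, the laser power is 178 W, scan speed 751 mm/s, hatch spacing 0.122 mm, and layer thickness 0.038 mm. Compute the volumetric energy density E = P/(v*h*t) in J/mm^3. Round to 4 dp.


E = 178 / (751*0.122*0.038) = 51.1254 J/mm^3


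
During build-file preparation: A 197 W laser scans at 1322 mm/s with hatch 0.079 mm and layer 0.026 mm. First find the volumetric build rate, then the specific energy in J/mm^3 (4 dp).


Build rate = 1322 * 0.079 * 0.026 = 2.715388 mm^3/s
SE = 197 / 2.715388 = 72.5495 J/mm^3


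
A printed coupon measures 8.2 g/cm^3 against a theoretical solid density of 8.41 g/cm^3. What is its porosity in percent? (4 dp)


Porosity = (1-8.2/8.41)*100 = 2.497 %


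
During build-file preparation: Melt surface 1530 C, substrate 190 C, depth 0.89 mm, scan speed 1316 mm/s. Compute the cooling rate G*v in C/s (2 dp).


G = (1530-190)/0.89 = 1505.61797753 C/mm
CR = 1505.61797753 * 1316 = 1981393.26 C/s


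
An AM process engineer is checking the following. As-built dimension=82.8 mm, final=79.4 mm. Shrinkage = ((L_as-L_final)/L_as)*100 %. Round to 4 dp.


Shrinkage = ((82.8-79.4)/82.8)*100 = 4.1063 %


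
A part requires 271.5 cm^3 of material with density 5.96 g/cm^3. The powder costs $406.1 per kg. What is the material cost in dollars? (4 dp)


Mass = 271.5*5.96/1000 = 1.61814 kg
Cost = 1.61814 * 406.1 = 657.1267 $


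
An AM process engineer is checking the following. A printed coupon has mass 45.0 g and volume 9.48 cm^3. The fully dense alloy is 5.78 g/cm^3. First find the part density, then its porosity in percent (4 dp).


rho_part = 45.0 / 9.48 = 4.74683544 g/cm^3
Porosity = (1 - 4.74683544/5.78)*100 = 17.8748 %


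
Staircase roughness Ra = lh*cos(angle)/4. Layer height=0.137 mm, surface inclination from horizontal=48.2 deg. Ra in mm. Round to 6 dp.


Ra = 0.137 * cos(48.2) / 4 = 0.022829 mm


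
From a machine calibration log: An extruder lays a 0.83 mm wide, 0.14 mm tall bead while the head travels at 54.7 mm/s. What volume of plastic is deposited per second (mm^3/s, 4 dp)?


Rate = 0.83 * 0.14 * 54.7 = 6.3561 mm^3/s


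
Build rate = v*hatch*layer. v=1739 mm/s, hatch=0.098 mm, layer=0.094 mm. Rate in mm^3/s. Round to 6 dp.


Rate = 1739 * 0.098 * 0.094 = 16.019668 mm^3/s


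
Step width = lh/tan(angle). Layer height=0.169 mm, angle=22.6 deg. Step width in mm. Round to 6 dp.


step = 0.169 / tan(22.6) = 0.405996 mm


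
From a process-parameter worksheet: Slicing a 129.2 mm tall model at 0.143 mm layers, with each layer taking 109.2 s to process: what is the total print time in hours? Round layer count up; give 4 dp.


Layers = ceil(129.2/0.143) = 904
t = 904 * 109.2 / 3600 = 27.4213 hrs


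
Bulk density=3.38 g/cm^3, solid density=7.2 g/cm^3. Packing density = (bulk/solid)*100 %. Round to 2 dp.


Packing = (3.38/7.2)*100 = 46.94 %


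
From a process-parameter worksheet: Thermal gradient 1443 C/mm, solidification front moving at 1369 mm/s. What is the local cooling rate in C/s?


CR = 1443 * 1369 = 1975467 C/s


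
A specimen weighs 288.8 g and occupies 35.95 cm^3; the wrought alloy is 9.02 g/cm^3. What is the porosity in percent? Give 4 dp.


rho_part = 288.8 / 35.95 = 8.03337969 g/cm^3
Porosity = (1 - 8.03337969/9.02)*100 = 10.9381 %


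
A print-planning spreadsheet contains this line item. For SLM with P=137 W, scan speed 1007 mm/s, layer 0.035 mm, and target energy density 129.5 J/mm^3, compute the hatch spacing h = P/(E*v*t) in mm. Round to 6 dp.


h = 137 / (129.5*1007*0.035) = 0.030016 mm


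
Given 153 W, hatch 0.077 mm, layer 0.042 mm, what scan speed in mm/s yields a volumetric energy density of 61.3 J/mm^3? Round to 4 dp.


v = 153 / (61.3*0.077*0.042) = 771.7754 mm/s


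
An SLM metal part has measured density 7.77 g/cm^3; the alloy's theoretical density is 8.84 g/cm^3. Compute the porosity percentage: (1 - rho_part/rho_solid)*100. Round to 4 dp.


Porosity = (1-7.77/8.84)*100 = 12.1041 %


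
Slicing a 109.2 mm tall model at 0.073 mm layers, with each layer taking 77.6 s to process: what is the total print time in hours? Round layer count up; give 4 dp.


Layers = ceil(109.2/0.073) = 1496
t = 1496 * 77.6 / 3600 = 32.2471 hrs


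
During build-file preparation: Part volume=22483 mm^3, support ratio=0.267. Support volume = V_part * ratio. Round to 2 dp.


V_support = 22483 * 0.267 = 6002.96 mm^3


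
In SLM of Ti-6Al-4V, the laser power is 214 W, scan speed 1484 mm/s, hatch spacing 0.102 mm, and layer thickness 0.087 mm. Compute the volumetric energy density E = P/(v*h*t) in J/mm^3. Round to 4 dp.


E = 214 / (1484*0.102*0.087) = 16.2503 J/mm^3


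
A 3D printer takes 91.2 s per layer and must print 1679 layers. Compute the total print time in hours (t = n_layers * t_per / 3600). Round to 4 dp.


t = 1679 * 91.2 / 3600 = 42.5347 hrs


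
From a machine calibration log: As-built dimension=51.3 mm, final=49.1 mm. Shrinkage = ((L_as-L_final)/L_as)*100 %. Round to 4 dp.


Shrinkage = ((51.3-49.1)/51.3)*100 = 4.2885 %


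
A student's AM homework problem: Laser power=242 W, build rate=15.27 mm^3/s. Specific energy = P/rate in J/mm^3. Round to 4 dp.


SE = 242 / 15.27 = 15.8481 J/mm^3


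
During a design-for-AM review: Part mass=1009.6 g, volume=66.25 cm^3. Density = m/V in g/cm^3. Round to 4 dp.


rho = 1009.6 / 66.25 = 15.2392 g/cm^3


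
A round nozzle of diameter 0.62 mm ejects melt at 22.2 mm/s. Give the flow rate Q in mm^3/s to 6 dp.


A = pi*(0.62/2)^2 = 0.30190705 mm^2
Q = 0.30190705 * 22.2 = 6.702337 mm^3/s


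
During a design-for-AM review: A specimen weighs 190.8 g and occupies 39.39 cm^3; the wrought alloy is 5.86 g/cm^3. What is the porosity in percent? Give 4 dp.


rho_part = 190.8 / 39.39 = 4.843869 g/cm^3
Porosity = (1 - 4.843869/5.86)*100 = 17.3401 %


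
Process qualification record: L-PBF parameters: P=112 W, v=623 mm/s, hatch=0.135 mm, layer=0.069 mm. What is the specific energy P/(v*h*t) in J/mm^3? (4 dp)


Build rate = 623 * 0.135 * 0.069 = 5.803245 mm^3/s
SE = 112 / 5.803245 = 19.2995 J/mm^3


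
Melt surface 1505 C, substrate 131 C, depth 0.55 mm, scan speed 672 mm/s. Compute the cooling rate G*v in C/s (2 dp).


G = (1505-131)/0.55 = 2498.18181818 C/mm
CR = 2498.18181818 * 672 = 1678778.18 C/s


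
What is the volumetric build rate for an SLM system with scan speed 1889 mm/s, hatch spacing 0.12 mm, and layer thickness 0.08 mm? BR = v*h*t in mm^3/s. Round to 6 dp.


Rate = 1889 * 0.12 * 0.08 = 18.1344 mm^3/s


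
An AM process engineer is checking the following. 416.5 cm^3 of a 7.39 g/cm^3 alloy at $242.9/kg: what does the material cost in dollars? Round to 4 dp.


Mass = 416.5*7.39/1000 = 3.077935 kg
Cost = 3.077935 * 242.9 = 747.6304 $


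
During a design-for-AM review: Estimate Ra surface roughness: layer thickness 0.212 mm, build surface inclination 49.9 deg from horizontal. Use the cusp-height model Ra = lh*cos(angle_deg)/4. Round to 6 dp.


Ra = 0.212 * cos(49.9) / 4 = 0.034139 mm


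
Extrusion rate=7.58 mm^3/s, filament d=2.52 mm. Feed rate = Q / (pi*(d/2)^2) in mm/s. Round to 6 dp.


A = pi*(2.52/2)^2 = 4.987592
v = 7.58 / 4.987592 = 1.519771 mm/s


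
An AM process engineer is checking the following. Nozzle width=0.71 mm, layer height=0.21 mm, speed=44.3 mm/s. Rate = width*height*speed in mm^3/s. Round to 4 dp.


Rate = 0.71 * 0.21 * 44.3 = 6.6051 mm^3/s


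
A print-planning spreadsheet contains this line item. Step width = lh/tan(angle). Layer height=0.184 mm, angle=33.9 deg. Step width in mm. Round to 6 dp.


step = 0.184 / tan(33.9) = 0.273821 mm


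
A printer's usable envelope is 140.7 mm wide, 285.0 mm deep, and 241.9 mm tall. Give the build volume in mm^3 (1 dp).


V = 140.7 * 285.0 * 241.9 = 9700069.1 mm^3


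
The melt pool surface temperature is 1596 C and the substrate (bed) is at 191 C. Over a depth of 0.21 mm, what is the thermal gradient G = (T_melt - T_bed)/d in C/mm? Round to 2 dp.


G = (1596-191)/0.21 = 6690.48 C/mm


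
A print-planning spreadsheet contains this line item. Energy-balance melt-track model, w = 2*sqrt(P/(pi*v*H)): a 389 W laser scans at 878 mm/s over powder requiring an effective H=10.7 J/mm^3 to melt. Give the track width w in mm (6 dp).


w = 2*sqrt(389/(pi*878*10.7)) = 0.22961 mm


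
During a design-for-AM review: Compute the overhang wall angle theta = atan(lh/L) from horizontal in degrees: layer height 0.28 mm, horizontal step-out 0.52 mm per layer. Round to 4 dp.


angle = atan(0.28/0.52) = 28.3008 degrees


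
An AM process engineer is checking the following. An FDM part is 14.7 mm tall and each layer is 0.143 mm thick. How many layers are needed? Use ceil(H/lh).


Layers = ceil(14.7/0.143) = 103


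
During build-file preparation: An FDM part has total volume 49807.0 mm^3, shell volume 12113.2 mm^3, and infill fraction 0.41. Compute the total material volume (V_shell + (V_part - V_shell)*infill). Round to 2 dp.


V_infill = (49807.0 - 12113.2) * 0.41 = 15454.46
V_total = 12113.2 + 15454.46 = 27567.66 mm^3


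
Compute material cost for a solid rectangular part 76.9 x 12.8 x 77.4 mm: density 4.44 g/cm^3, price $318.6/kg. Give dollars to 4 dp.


V = 76.9 * 12.8 * 77.4 = 76186.368 mm^3 = 76.186368 cm^3
Mass = 76.186368 * 4.44 / 1000 = 0.33826747 kg
Cost = 0.33826747 * 318.6 = 107.772 $


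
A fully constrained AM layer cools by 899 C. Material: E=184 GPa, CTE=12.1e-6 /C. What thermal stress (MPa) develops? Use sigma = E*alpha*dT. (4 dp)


sigma = 184*1000 * 12.1e-6 * 899 = 2001.5336 MPa


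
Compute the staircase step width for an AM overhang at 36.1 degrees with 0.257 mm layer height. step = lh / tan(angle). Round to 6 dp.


step = 0.257 / tan(36.1) = 0.352435 mm


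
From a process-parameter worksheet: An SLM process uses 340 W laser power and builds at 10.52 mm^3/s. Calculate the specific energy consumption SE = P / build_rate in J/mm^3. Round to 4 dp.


SE = 340 / 10.52 = 32.3194 J/mm^3


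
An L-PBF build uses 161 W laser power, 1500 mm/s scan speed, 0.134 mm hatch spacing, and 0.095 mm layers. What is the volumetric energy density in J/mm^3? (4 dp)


E = 161 / (1500*0.134*0.095) = 8.4315 J/mm^3


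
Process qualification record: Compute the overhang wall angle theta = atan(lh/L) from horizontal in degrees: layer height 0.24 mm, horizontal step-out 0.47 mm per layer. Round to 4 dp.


angle = atan(0.24/0.47) = 27.0506 degrees


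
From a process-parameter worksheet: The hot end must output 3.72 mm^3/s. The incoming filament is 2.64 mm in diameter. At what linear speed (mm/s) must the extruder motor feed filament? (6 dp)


A = pi*(2.64/2)^2 = 5.473911
v = 3.72 / 5.473911 = 0.679587 mm/s


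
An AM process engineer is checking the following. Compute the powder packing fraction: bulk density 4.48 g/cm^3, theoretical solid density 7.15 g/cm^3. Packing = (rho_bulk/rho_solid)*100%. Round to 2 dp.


Packing = (4.48/7.15)*100 = 62.66 %


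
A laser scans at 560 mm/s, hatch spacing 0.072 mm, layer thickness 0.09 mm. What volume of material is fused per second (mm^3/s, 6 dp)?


Rate = 560 * 0.072 * 0.09 = 3.6288 mm^3/s


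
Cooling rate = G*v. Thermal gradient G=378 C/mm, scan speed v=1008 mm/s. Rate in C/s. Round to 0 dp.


CR = 378 * 1008 = 381024 C/s


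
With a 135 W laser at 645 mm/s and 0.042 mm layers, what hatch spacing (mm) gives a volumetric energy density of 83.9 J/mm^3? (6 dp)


h = 135 / (83.9*645*0.042) = 0.059397 mm


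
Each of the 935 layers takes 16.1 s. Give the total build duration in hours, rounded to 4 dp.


t = 935 * 16.1 / 3600 = 4.1815 hrs


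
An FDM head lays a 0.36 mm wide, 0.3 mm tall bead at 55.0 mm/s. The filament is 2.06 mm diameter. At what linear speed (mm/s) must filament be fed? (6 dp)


Q = 0.36 * 0.3 * 55.0 = 5.94 mm^3/s
A_fil = pi*(2.06/2)^2 = 3.33291565 mm^2
v_feed = 5.94 / 3.33291565 = 1.782223 mm/s


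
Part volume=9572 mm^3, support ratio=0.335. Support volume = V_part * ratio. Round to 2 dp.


V_support = 9572 * 0.335 = 3206.62 mm^3


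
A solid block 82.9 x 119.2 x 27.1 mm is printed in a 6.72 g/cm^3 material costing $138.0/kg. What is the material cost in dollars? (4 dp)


V = 82.9 * 119.2 * 27.1 = 267793.528 mm^3 = 267.793528 cm^3
Mass = 267.793528 * 6.72 / 1000 = 1.79957251 kg
Cost = 1.79957251 * 138.0 = 248.341 $


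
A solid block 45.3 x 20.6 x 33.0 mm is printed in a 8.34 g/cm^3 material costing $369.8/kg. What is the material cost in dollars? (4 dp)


V = 45.3 * 20.6 * 33.0 = 30794.94 mm^3 = 30.79494 cm^3
Mass = 30.79494 * 8.34 / 1000 = 0.2568298 kg
Cost = 0.2568298 * 369.8 = 94.9757 $


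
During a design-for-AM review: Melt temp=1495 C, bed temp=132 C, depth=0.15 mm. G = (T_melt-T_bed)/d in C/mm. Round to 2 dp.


G = (1495-132)/0.15 = 9086.67 C/mm


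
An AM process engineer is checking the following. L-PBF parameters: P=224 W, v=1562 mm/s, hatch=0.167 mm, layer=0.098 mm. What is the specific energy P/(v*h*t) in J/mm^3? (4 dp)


Build rate = 1562 * 0.167 * 0.098 = 25.563692 mm^3/s
SE = 224 / 25.563692 = 8.7624 J/mm^3


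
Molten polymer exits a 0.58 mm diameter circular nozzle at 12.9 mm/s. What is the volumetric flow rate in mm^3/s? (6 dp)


A = pi*(0.58/2)^2 = 0.26420794 mm^2
Q = 0.26420794 * 12.9 = 3.408282 mm^3/s


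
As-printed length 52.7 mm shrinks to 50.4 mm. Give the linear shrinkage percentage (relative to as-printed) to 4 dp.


Shrinkage = ((52.7-50.4)/52.7)*100 = 4.3643 %


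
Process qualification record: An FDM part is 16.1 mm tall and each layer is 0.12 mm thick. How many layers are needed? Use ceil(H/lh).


Layers = ceil(16.1/0.12) = 135


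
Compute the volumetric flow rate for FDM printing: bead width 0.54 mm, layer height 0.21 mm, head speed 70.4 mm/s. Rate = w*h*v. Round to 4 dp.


Rate = 0.54 * 0.21 * 70.4 = 7.9834 mm^3/s


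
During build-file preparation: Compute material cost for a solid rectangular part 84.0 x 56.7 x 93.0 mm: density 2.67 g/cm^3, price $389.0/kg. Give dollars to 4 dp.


V = 84.0 * 56.7 * 93.0 = 442940.4 mm^3 = 442.9404 cm^3
Mass = 442.9404 * 2.67 / 1000 = 1.18265087 kg
Cost = 1.18265087 * 389.0 = 460.0512 $
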